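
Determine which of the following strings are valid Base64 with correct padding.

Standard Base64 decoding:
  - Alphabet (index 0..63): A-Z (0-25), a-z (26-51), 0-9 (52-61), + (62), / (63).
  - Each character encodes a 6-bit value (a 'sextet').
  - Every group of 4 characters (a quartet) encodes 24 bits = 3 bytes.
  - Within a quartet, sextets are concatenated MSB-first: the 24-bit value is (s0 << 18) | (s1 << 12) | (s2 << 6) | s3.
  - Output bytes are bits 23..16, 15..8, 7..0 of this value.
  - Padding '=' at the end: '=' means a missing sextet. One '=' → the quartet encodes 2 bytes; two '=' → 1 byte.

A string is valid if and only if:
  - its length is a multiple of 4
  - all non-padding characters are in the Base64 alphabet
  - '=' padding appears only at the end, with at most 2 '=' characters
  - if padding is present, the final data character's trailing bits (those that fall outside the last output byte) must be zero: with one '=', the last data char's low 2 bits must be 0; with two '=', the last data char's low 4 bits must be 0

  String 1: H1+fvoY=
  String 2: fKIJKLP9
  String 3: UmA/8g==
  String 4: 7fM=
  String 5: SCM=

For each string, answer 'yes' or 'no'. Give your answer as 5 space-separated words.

Answer: yes yes yes yes yes

Derivation:
String 1: 'H1+fvoY=' → valid
String 2: 'fKIJKLP9' → valid
String 3: 'UmA/8g==' → valid
String 4: '7fM=' → valid
String 5: 'SCM=' → valid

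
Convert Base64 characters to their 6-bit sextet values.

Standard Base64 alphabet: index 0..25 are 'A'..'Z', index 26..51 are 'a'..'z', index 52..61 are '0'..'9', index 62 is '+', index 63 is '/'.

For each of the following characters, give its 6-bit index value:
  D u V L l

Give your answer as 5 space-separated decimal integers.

Answer: 3 46 21 11 37

Derivation:
'D': A..Z range, ord('D') − ord('A') = 3
'u': a..z range, 26 + ord('u') − ord('a') = 46
'V': A..Z range, ord('V') − ord('A') = 21
'L': A..Z range, ord('L') − ord('A') = 11
'l': a..z range, 26 + ord('l') − ord('a') = 37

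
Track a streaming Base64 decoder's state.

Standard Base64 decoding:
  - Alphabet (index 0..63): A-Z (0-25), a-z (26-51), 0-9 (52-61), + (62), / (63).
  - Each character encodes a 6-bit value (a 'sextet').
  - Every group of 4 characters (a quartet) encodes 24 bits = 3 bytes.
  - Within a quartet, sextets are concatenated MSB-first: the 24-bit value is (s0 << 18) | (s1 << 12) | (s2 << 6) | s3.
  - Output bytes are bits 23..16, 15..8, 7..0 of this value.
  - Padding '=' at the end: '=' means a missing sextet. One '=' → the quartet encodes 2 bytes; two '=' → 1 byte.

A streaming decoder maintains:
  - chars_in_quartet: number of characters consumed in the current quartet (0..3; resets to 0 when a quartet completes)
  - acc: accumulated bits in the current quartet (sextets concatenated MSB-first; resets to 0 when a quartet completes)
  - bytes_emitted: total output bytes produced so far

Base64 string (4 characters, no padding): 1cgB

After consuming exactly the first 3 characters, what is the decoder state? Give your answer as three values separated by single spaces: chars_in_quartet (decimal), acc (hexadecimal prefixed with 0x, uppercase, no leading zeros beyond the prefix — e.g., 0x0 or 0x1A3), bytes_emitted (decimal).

After char 0 ('1'=53): chars_in_quartet=1 acc=0x35 bytes_emitted=0
After char 1 ('c'=28): chars_in_quartet=2 acc=0xD5C bytes_emitted=0
After char 2 ('g'=32): chars_in_quartet=3 acc=0x35720 bytes_emitted=0

Answer: 3 0x35720 0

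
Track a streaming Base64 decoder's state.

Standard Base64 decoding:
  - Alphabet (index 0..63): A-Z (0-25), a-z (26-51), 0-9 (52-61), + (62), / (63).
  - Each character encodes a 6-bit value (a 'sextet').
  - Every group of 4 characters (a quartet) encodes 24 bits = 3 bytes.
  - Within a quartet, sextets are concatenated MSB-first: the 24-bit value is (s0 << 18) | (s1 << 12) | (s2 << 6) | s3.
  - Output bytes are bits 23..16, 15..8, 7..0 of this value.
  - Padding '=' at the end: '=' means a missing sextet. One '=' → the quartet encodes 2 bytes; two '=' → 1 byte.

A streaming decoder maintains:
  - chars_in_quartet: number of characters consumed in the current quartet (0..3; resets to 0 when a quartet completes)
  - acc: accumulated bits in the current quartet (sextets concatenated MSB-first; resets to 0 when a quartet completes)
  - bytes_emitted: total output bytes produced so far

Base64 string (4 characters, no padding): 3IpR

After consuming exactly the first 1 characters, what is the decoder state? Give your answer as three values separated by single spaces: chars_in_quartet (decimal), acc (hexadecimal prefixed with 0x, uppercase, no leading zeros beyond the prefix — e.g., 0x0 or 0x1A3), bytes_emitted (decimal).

After char 0 ('3'=55): chars_in_quartet=1 acc=0x37 bytes_emitted=0

Answer: 1 0x37 0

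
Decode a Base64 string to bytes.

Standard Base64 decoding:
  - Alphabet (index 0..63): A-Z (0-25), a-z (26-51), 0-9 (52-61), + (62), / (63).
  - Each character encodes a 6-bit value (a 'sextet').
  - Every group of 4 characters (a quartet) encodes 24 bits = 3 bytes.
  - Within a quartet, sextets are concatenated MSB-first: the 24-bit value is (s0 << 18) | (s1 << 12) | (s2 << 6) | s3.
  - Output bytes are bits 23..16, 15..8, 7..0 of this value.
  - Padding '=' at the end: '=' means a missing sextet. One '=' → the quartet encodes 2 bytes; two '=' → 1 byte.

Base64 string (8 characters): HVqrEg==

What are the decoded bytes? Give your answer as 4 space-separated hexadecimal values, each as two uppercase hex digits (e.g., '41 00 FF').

After char 0 ('H'=7): chars_in_quartet=1 acc=0x7 bytes_emitted=0
After char 1 ('V'=21): chars_in_quartet=2 acc=0x1D5 bytes_emitted=0
After char 2 ('q'=42): chars_in_quartet=3 acc=0x756A bytes_emitted=0
After char 3 ('r'=43): chars_in_quartet=4 acc=0x1D5AAB -> emit 1D 5A AB, reset; bytes_emitted=3
After char 4 ('E'=4): chars_in_quartet=1 acc=0x4 bytes_emitted=3
After char 5 ('g'=32): chars_in_quartet=2 acc=0x120 bytes_emitted=3
Padding '==': partial quartet acc=0x120 -> emit 12; bytes_emitted=4

Answer: 1D 5A AB 12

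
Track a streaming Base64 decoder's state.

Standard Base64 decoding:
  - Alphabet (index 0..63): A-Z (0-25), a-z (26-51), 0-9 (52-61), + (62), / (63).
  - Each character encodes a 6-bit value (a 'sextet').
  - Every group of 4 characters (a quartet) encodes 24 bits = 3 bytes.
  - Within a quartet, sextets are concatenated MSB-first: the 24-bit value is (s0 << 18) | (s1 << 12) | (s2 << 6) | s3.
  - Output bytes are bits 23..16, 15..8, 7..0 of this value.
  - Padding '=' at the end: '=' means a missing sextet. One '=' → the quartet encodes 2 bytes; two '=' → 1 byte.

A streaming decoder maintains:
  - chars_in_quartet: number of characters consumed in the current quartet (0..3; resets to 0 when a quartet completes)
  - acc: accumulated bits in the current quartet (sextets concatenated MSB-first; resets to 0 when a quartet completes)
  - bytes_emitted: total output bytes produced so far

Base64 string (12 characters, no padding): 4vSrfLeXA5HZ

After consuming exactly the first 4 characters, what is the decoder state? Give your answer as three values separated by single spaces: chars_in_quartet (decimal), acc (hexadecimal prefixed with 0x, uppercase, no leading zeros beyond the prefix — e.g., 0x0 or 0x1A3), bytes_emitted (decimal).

Answer: 0 0x0 3

Derivation:
After char 0 ('4'=56): chars_in_quartet=1 acc=0x38 bytes_emitted=0
After char 1 ('v'=47): chars_in_quartet=2 acc=0xE2F bytes_emitted=0
After char 2 ('S'=18): chars_in_quartet=3 acc=0x38BD2 bytes_emitted=0
After char 3 ('r'=43): chars_in_quartet=4 acc=0xE2F4AB -> emit E2 F4 AB, reset; bytes_emitted=3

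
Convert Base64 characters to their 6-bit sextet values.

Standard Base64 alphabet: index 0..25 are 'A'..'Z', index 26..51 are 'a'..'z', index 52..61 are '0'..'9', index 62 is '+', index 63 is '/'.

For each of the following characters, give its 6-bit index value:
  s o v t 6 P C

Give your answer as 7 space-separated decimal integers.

Answer: 44 40 47 45 58 15 2

Derivation:
's': a..z range, 26 + ord('s') − ord('a') = 44
'o': a..z range, 26 + ord('o') − ord('a') = 40
'v': a..z range, 26 + ord('v') − ord('a') = 47
't': a..z range, 26 + ord('t') − ord('a') = 45
'6': 0..9 range, 52 + ord('6') − ord('0') = 58
'P': A..Z range, ord('P') − ord('A') = 15
'C': A..Z range, ord('C') − ord('A') = 2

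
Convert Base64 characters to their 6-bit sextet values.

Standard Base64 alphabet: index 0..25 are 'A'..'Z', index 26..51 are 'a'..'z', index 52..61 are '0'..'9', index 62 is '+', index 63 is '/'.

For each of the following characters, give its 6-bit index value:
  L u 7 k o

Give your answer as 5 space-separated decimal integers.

'L': A..Z range, ord('L') − ord('A') = 11
'u': a..z range, 26 + ord('u') − ord('a') = 46
'7': 0..9 range, 52 + ord('7') − ord('0') = 59
'k': a..z range, 26 + ord('k') − ord('a') = 36
'o': a..z range, 26 + ord('o') − ord('a') = 40

Answer: 11 46 59 36 40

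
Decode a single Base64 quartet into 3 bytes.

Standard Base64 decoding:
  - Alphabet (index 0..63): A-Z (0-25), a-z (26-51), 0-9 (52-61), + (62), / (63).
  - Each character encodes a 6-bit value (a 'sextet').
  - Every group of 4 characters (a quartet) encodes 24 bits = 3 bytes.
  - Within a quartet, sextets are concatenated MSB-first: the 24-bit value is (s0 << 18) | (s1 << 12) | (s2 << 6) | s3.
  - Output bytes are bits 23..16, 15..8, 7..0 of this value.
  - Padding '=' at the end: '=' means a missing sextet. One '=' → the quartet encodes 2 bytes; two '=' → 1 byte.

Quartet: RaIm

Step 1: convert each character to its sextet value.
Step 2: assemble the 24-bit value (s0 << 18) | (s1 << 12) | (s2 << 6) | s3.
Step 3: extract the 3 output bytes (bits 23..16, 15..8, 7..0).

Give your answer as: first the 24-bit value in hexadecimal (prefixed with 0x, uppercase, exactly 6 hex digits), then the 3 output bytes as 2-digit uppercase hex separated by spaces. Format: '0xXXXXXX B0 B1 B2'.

Answer: 0x45A226 45 A2 26

Derivation:
Sextets: R=17, a=26, I=8, m=38
24-bit: (17<<18) | (26<<12) | (8<<6) | 38
      = 0x440000 | 0x01A000 | 0x000200 | 0x000026
      = 0x45A226
Bytes: (v>>16)&0xFF=45, (v>>8)&0xFF=A2, v&0xFF=26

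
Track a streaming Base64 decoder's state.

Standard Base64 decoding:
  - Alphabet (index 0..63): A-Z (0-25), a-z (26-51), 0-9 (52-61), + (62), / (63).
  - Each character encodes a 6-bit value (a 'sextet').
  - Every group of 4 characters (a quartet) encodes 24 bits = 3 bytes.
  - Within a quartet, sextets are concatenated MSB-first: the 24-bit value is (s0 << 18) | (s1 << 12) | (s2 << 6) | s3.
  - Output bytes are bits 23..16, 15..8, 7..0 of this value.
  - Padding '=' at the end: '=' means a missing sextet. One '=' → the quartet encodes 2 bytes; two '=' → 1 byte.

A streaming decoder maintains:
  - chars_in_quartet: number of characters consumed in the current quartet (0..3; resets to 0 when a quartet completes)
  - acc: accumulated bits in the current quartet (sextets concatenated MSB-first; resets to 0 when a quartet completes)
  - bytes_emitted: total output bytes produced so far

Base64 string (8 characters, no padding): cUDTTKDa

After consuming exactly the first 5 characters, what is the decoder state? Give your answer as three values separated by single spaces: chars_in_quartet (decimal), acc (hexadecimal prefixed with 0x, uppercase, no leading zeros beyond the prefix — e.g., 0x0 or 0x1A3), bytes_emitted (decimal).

After char 0 ('c'=28): chars_in_quartet=1 acc=0x1C bytes_emitted=0
After char 1 ('U'=20): chars_in_quartet=2 acc=0x714 bytes_emitted=0
After char 2 ('D'=3): chars_in_quartet=3 acc=0x1C503 bytes_emitted=0
After char 3 ('T'=19): chars_in_quartet=4 acc=0x7140D3 -> emit 71 40 D3, reset; bytes_emitted=3
After char 4 ('T'=19): chars_in_quartet=1 acc=0x13 bytes_emitted=3

Answer: 1 0x13 3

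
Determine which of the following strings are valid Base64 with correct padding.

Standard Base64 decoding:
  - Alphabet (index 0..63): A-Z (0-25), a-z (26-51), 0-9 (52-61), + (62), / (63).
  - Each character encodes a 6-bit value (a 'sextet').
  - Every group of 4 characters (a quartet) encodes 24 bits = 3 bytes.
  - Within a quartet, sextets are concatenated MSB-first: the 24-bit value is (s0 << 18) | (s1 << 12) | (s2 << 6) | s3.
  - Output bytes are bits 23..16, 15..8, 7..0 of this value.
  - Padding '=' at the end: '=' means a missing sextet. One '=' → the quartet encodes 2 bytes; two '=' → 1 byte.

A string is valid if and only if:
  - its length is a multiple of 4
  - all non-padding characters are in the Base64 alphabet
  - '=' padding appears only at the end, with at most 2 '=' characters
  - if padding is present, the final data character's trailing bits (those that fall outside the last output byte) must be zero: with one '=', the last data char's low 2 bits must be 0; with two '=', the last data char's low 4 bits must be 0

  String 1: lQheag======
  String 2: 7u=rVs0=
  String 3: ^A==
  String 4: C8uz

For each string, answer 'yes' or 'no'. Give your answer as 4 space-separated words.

Answer: no no no yes

Derivation:
String 1: 'lQheag======' → invalid (6 pad chars (max 2))
String 2: '7u=rVs0=' → invalid (bad char(s): ['=']; '=' in middle)
String 3: '^A==' → invalid (bad char(s): ['^'])
String 4: 'C8uz' → valid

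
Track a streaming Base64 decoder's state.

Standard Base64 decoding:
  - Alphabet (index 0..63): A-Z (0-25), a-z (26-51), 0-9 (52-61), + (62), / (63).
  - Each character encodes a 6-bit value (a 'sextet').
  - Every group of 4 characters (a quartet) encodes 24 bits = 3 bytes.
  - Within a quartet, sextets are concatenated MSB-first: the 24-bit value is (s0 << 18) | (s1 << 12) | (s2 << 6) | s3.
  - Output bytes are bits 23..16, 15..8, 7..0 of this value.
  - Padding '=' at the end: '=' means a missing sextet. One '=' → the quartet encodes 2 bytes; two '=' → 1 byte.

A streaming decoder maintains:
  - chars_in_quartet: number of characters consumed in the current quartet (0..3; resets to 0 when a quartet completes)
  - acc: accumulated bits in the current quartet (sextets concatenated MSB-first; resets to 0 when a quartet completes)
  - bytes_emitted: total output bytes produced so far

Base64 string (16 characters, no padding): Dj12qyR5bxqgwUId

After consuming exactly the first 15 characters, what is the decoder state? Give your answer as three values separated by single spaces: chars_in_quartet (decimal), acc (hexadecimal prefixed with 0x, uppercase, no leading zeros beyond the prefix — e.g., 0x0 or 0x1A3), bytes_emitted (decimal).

Answer: 3 0x30508 9

Derivation:
After char 0 ('D'=3): chars_in_quartet=1 acc=0x3 bytes_emitted=0
After char 1 ('j'=35): chars_in_quartet=2 acc=0xE3 bytes_emitted=0
After char 2 ('1'=53): chars_in_quartet=3 acc=0x38F5 bytes_emitted=0
After char 3 ('2'=54): chars_in_quartet=4 acc=0xE3D76 -> emit 0E 3D 76, reset; bytes_emitted=3
After char 4 ('q'=42): chars_in_quartet=1 acc=0x2A bytes_emitted=3
After char 5 ('y'=50): chars_in_quartet=2 acc=0xAB2 bytes_emitted=3
After char 6 ('R'=17): chars_in_quartet=3 acc=0x2AC91 bytes_emitted=3
After char 7 ('5'=57): chars_in_quartet=4 acc=0xAB2479 -> emit AB 24 79, reset; bytes_emitted=6
After char 8 ('b'=27): chars_in_quartet=1 acc=0x1B bytes_emitted=6
After char 9 ('x'=49): chars_in_quartet=2 acc=0x6F1 bytes_emitted=6
After char 10 ('q'=42): chars_in_quartet=3 acc=0x1BC6A bytes_emitted=6
After char 11 ('g'=32): chars_in_quartet=4 acc=0x6F1AA0 -> emit 6F 1A A0, reset; bytes_emitted=9
After char 12 ('w'=48): chars_in_quartet=1 acc=0x30 bytes_emitted=9
After char 13 ('U'=20): chars_in_quartet=2 acc=0xC14 bytes_emitted=9
After char 14 ('I'=8): chars_in_quartet=3 acc=0x30508 bytes_emitted=9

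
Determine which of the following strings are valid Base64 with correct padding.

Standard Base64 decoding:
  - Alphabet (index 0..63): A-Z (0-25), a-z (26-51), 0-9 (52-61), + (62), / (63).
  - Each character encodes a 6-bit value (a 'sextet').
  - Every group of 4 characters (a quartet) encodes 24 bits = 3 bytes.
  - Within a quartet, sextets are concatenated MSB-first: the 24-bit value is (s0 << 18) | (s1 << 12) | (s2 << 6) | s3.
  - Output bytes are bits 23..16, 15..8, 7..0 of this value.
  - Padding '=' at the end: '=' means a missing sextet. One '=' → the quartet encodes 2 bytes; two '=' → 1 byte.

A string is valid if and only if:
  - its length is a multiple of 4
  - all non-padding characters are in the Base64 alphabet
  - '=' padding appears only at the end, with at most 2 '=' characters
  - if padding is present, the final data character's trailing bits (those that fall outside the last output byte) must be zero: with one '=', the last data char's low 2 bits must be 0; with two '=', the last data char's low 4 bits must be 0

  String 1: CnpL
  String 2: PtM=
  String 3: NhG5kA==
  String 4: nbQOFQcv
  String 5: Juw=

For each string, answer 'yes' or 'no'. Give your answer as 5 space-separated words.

Answer: yes yes yes yes yes

Derivation:
String 1: 'CnpL' → valid
String 2: 'PtM=' → valid
String 3: 'NhG5kA==' → valid
String 4: 'nbQOFQcv' → valid
String 5: 'Juw=' → valid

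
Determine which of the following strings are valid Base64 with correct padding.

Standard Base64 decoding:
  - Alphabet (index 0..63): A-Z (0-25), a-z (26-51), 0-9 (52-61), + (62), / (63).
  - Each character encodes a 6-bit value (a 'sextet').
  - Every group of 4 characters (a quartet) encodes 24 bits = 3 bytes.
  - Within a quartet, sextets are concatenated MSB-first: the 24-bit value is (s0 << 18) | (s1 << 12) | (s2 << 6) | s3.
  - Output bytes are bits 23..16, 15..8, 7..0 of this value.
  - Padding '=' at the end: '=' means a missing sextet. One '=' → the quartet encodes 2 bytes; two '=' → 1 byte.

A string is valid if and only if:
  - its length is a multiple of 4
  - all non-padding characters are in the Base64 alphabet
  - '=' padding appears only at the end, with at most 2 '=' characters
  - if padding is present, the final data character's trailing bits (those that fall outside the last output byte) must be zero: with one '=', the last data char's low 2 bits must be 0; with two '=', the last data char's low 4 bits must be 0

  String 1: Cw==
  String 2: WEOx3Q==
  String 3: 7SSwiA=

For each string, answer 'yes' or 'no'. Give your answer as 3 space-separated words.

String 1: 'Cw==' → valid
String 2: 'WEOx3Q==' → valid
String 3: '7SSwiA=' → invalid (len=7 not mult of 4)

Answer: yes yes no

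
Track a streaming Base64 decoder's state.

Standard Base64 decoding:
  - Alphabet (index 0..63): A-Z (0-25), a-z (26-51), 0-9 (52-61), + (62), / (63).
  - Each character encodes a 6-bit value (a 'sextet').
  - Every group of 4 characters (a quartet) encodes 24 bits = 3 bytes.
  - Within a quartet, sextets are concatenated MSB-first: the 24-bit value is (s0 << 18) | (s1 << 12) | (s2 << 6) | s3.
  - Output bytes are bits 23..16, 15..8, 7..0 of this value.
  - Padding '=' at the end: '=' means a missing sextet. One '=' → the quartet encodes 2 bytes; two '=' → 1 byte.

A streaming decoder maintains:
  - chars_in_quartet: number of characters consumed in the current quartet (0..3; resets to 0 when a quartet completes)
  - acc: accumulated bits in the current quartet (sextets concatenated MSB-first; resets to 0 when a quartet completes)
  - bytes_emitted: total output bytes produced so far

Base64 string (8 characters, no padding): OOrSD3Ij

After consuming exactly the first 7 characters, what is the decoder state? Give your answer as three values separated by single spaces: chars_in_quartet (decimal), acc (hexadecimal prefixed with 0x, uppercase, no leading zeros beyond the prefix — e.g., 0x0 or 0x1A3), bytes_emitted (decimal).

Answer: 3 0x3DC8 3

Derivation:
After char 0 ('O'=14): chars_in_quartet=1 acc=0xE bytes_emitted=0
After char 1 ('O'=14): chars_in_quartet=2 acc=0x38E bytes_emitted=0
After char 2 ('r'=43): chars_in_quartet=3 acc=0xE3AB bytes_emitted=0
After char 3 ('S'=18): chars_in_quartet=4 acc=0x38EAD2 -> emit 38 EA D2, reset; bytes_emitted=3
After char 4 ('D'=3): chars_in_quartet=1 acc=0x3 bytes_emitted=3
After char 5 ('3'=55): chars_in_quartet=2 acc=0xF7 bytes_emitted=3
After char 6 ('I'=8): chars_in_quartet=3 acc=0x3DC8 bytes_emitted=3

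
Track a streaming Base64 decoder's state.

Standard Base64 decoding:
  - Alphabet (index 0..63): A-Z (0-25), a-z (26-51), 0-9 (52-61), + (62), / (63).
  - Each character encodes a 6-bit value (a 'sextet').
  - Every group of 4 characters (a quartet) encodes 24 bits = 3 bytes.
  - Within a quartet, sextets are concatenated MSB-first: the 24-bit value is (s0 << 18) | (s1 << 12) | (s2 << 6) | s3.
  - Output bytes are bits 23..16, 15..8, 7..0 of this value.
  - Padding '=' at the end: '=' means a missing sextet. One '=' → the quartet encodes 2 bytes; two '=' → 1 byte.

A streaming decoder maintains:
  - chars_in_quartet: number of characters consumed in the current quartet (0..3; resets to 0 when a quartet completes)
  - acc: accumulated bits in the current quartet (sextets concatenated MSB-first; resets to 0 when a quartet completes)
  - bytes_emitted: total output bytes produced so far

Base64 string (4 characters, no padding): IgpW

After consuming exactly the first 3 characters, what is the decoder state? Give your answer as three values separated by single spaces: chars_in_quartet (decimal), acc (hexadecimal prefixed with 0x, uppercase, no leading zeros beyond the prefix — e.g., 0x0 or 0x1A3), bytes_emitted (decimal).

After char 0 ('I'=8): chars_in_quartet=1 acc=0x8 bytes_emitted=0
After char 1 ('g'=32): chars_in_quartet=2 acc=0x220 bytes_emitted=0
After char 2 ('p'=41): chars_in_quartet=3 acc=0x8829 bytes_emitted=0

Answer: 3 0x8829 0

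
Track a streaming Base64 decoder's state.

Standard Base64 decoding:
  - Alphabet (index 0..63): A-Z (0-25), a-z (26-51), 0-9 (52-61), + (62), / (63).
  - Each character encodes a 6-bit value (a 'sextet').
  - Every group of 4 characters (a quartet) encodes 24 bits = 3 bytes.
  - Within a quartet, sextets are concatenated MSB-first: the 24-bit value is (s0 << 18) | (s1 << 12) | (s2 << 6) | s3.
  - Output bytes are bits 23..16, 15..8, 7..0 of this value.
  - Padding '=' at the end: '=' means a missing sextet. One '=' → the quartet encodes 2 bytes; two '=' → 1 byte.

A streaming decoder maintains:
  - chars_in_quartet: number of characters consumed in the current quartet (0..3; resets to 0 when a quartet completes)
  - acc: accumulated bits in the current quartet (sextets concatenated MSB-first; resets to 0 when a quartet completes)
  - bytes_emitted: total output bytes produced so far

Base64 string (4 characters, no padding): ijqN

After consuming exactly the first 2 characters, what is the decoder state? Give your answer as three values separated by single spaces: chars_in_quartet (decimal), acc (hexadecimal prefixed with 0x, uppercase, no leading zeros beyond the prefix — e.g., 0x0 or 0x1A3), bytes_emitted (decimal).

After char 0 ('i'=34): chars_in_quartet=1 acc=0x22 bytes_emitted=0
After char 1 ('j'=35): chars_in_quartet=2 acc=0x8A3 bytes_emitted=0

Answer: 2 0x8A3 0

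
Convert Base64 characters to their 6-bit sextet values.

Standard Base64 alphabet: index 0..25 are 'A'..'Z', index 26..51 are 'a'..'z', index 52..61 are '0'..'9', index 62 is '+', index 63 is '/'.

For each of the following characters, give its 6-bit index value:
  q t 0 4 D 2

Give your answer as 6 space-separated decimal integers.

Answer: 42 45 52 56 3 54

Derivation:
'q': a..z range, 26 + ord('q') − ord('a') = 42
't': a..z range, 26 + ord('t') − ord('a') = 45
'0': 0..9 range, 52 + ord('0') − ord('0') = 52
'4': 0..9 range, 52 + ord('4') − ord('0') = 56
'D': A..Z range, ord('D') − ord('A') = 3
'2': 0..9 range, 52 + ord('2') − ord('0') = 54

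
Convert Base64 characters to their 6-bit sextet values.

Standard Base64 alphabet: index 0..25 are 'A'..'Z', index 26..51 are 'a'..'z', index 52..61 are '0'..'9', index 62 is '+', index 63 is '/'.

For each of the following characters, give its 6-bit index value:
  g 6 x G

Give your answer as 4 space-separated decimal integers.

'g': a..z range, 26 + ord('g') − ord('a') = 32
'6': 0..9 range, 52 + ord('6') − ord('0') = 58
'x': a..z range, 26 + ord('x') − ord('a') = 49
'G': A..Z range, ord('G') − ord('A') = 6

Answer: 32 58 49 6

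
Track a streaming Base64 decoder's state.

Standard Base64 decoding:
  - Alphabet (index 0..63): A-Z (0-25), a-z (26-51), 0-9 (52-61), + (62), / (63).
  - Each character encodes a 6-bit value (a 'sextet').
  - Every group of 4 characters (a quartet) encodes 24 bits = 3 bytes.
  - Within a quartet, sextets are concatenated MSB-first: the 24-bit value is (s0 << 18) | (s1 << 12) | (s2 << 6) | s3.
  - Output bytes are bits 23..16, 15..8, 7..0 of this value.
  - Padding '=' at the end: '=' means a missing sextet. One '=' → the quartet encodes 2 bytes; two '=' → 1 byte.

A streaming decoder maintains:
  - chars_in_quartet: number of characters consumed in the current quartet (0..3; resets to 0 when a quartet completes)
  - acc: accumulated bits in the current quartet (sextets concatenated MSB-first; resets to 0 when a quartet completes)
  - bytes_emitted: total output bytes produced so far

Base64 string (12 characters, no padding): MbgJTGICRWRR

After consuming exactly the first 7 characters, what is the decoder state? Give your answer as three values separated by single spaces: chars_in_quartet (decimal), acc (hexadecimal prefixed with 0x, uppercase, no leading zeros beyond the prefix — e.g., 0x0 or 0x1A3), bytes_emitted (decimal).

After char 0 ('M'=12): chars_in_quartet=1 acc=0xC bytes_emitted=0
After char 1 ('b'=27): chars_in_quartet=2 acc=0x31B bytes_emitted=0
After char 2 ('g'=32): chars_in_quartet=3 acc=0xC6E0 bytes_emitted=0
After char 3 ('J'=9): chars_in_quartet=4 acc=0x31B809 -> emit 31 B8 09, reset; bytes_emitted=3
After char 4 ('T'=19): chars_in_quartet=1 acc=0x13 bytes_emitted=3
After char 5 ('G'=6): chars_in_quartet=2 acc=0x4C6 bytes_emitted=3
After char 6 ('I'=8): chars_in_quartet=3 acc=0x13188 bytes_emitted=3

Answer: 3 0x13188 3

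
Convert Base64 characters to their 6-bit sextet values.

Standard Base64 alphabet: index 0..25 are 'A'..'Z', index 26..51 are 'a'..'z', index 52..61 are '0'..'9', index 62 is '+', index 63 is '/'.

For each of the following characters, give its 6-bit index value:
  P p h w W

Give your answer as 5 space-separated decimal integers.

'P': A..Z range, ord('P') − ord('A') = 15
'p': a..z range, 26 + ord('p') − ord('a') = 41
'h': a..z range, 26 + ord('h') − ord('a') = 33
'w': a..z range, 26 + ord('w') − ord('a') = 48
'W': A..Z range, ord('W') − ord('A') = 22

Answer: 15 41 33 48 22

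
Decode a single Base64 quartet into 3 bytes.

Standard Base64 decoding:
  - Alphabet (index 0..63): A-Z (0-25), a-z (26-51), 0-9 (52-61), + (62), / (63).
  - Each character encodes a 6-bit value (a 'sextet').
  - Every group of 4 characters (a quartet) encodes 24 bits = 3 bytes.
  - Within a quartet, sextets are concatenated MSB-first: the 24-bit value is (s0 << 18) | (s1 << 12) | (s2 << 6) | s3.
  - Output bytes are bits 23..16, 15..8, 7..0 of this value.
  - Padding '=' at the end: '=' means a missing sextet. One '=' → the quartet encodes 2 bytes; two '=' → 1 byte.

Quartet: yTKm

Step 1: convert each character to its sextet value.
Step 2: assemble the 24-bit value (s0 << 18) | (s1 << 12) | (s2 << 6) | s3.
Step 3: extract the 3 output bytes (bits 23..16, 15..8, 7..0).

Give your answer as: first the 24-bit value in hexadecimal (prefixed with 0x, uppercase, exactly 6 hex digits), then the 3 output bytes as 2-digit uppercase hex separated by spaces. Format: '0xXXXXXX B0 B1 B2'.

Sextets: y=50, T=19, K=10, m=38
24-bit: (50<<18) | (19<<12) | (10<<6) | 38
      = 0xC80000 | 0x013000 | 0x000280 | 0x000026
      = 0xC932A6
Bytes: (v>>16)&0xFF=C9, (v>>8)&0xFF=32, v&0xFF=A6

Answer: 0xC932A6 C9 32 A6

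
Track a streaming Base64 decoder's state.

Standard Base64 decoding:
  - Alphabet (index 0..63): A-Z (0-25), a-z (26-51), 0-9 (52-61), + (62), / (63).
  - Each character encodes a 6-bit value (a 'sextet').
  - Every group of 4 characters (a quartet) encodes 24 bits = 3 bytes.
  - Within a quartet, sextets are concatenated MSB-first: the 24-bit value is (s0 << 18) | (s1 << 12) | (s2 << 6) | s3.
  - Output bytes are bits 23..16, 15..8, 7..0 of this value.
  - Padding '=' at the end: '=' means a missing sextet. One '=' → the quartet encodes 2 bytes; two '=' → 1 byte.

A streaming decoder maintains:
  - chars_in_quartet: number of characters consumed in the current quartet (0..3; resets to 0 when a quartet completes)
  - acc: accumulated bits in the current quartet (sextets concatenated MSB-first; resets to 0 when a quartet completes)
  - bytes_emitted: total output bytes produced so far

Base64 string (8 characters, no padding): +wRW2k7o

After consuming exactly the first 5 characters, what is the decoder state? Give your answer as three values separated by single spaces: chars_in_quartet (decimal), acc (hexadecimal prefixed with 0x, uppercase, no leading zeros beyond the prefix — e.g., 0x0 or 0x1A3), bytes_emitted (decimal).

Answer: 1 0x36 3

Derivation:
After char 0 ('+'=62): chars_in_quartet=1 acc=0x3E bytes_emitted=0
After char 1 ('w'=48): chars_in_quartet=2 acc=0xFB0 bytes_emitted=0
After char 2 ('R'=17): chars_in_quartet=3 acc=0x3EC11 bytes_emitted=0
After char 3 ('W'=22): chars_in_quartet=4 acc=0xFB0456 -> emit FB 04 56, reset; bytes_emitted=3
After char 4 ('2'=54): chars_in_quartet=1 acc=0x36 bytes_emitted=3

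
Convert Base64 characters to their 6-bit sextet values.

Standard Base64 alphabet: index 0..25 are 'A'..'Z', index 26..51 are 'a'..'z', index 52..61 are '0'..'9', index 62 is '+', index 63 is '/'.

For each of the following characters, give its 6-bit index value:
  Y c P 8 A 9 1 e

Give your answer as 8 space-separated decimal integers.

Answer: 24 28 15 60 0 61 53 30

Derivation:
'Y': A..Z range, ord('Y') − ord('A') = 24
'c': a..z range, 26 + ord('c') − ord('a') = 28
'P': A..Z range, ord('P') − ord('A') = 15
'8': 0..9 range, 52 + ord('8') − ord('0') = 60
'A': A..Z range, ord('A') − ord('A') = 0
'9': 0..9 range, 52 + ord('9') − ord('0') = 61
'1': 0..9 range, 52 + ord('1') − ord('0') = 53
'e': a..z range, 26 + ord('e') − ord('a') = 30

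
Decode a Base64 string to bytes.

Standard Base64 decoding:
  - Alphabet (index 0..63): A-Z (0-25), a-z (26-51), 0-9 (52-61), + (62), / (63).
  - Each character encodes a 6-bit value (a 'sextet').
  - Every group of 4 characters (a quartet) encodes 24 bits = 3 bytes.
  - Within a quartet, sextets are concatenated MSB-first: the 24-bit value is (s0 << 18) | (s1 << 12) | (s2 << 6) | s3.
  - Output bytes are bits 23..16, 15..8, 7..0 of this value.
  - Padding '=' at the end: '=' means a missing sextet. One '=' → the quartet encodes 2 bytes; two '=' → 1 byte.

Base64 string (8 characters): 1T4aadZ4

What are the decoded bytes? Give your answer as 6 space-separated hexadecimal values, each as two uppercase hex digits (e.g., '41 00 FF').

After char 0 ('1'=53): chars_in_quartet=1 acc=0x35 bytes_emitted=0
After char 1 ('T'=19): chars_in_quartet=2 acc=0xD53 bytes_emitted=0
After char 2 ('4'=56): chars_in_quartet=3 acc=0x354F8 bytes_emitted=0
After char 3 ('a'=26): chars_in_quartet=4 acc=0xD53E1A -> emit D5 3E 1A, reset; bytes_emitted=3
After char 4 ('a'=26): chars_in_quartet=1 acc=0x1A bytes_emitted=3
After char 5 ('d'=29): chars_in_quartet=2 acc=0x69D bytes_emitted=3
After char 6 ('Z'=25): chars_in_quartet=3 acc=0x1A759 bytes_emitted=3
After char 7 ('4'=56): chars_in_quartet=4 acc=0x69D678 -> emit 69 D6 78, reset; bytes_emitted=6

Answer: D5 3E 1A 69 D6 78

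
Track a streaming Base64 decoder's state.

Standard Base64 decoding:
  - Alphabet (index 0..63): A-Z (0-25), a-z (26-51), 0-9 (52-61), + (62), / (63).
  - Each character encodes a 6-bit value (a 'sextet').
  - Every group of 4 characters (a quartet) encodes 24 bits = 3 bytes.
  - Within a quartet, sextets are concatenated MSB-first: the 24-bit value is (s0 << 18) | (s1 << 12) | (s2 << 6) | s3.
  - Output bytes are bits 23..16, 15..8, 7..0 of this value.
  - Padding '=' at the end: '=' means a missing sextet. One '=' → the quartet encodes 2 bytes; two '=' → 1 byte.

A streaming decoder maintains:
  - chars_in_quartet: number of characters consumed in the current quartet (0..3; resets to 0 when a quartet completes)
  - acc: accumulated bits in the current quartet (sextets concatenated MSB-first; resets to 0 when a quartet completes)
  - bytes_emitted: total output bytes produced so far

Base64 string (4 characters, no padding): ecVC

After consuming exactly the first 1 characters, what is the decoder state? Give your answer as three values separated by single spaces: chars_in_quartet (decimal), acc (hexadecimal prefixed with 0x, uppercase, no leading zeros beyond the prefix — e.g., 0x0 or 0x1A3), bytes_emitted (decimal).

After char 0 ('e'=30): chars_in_quartet=1 acc=0x1E bytes_emitted=0

Answer: 1 0x1E 0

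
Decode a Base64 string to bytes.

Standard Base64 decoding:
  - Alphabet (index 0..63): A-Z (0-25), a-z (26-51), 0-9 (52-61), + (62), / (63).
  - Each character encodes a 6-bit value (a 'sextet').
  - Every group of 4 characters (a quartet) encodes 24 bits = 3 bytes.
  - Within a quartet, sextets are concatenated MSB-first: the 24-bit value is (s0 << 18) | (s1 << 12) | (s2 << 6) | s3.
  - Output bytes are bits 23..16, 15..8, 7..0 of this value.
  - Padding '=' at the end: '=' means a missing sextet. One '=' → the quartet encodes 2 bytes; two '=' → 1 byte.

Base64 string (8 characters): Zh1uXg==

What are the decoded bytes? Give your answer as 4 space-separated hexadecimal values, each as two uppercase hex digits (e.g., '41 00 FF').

After char 0 ('Z'=25): chars_in_quartet=1 acc=0x19 bytes_emitted=0
After char 1 ('h'=33): chars_in_quartet=2 acc=0x661 bytes_emitted=0
After char 2 ('1'=53): chars_in_quartet=3 acc=0x19875 bytes_emitted=0
After char 3 ('u'=46): chars_in_quartet=4 acc=0x661D6E -> emit 66 1D 6E, reset; bytes_emitted=3
After char 4 ('X'=23): chars_in_quartet=1 acc=0x17 bytes_emitted=3
After char 5 ('g'=32): chars_in_quartet=2 acc=0x5E0 bytes_emitted=3
Padding '==': partial quartet acc=0x5E0 -> emit 5E; bytes_emitted=4

Answer: 66 1D 6E 5E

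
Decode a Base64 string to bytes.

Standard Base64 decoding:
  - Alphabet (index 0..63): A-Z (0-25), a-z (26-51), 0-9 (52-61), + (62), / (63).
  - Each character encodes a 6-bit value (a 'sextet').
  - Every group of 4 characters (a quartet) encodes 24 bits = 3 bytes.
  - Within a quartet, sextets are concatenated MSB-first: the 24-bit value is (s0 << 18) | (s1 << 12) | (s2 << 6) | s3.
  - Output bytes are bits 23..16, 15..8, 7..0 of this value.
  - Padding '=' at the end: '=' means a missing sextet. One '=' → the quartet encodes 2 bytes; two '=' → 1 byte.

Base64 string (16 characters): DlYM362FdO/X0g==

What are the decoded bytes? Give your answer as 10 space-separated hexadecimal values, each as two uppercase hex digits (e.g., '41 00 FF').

After char 0 ('D'=3): chars_in_quartet=1 acc=0x3 bytes_emitted=0
After char 1 ('l'=37): chars_in_quartet=2 acc=0xE5 bytes_emitted=0
After char 2 ('Y'=24): chars_in_quartet=3 acc=0x3958 bytes_emitted=0
After char 3 ('M'=12): chars_in_quartet=4 acc=0xE560C -> emit 0E 56 0C, reset; bytes_emitted=3
After char 4 ('3'=55): chars_in_quartet=1 acc=0x37 bytes_emitted=3
After char 5 ('6'=58): chars_in_quartet=2 acc=0xDFA bytes_emitted=3
After char 6 ('2'=54): chars_in_quartet=3 acc=0x37EB6 bytes_emitted=3
After char 7 ('F'=5): chars_in_quartet=4 acc=0xDFAD85 -> emit DF AD 85, reset; bytes_emitted=6
After char 8 ('d'=29): chars_in_quartet=1 acc=0x1D bytes_emitted=6
After char 9 ('O'=14): chars_in_quartet=2 acc=0x74E bytes_emitted=6
After char 10 ('/'=63): chars_in_quartet=3 acc=0x1D3BF bytes_emitted=6
After char 11 ('X'=23): chars_in_quartet=4 acc=0x74EFD7 -> emit 74 EF D7, reset; bytes_emitted=9
After char 12 ('0'=52): chars_in_quartet=1 acc=0x34 bytes_emitted=9
After char 13 ('g'=32): chars_in_quartet=2 acc=0xD20 bytes_emitted=9
Padding '==': partial quartet acc=0xD20 -> emit D2; bytes_emitted=10

Answer: 0E 56 0C DF AD 85 74 EF D7 D2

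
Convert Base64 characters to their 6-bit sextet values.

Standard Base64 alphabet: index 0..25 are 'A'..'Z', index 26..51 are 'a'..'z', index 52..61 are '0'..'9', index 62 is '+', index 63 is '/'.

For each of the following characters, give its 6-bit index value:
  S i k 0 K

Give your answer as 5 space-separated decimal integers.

Answer: 18 34 36 52 10

Derivation:
'S': A..Z range, ord('S') − ord('A') = 18
'i': a..z range, 26 + ord('i') − ord('a') = 34
'k': a..z range, 26 + ord('k') − ord('a') = 36
'0': 0..9 range, 52 + ord('0') − ord('0') = 52
'K': A..Z range, ord('K') − ord('A') = 10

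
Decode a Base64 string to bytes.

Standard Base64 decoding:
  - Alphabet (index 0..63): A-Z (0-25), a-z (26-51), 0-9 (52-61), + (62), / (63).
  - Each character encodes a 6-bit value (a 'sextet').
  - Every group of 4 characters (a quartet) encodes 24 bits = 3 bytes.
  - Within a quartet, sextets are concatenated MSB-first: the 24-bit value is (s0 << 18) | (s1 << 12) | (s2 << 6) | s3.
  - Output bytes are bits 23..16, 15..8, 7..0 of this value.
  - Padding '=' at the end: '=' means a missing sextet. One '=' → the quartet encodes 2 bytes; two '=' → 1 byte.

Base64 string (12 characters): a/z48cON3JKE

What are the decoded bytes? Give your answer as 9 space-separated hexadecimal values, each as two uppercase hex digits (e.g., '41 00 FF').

After char 0 ('a'=26): chars_in_quartet=1 acc=0x1A bytes_emitted=0
After char 1 ('/'=63): chars_in_quartet=2 acc=0x6BF bytes_emitted=0
After char 2 ('z'=51): chars_in_quartet=3 acc=0x1AFF3 bytes_emitted=0
After char 3 ('4'=56): chars_in_quartet=4 acc=0x6BFCF8 -> emit 6B FC F8, reset; bytes_emitted=3
After char 4 ('8'=60): chars_in_quartet=1 acc=0x3C bytes_emitted=3
After char 5 ('c'=28): chars_in_quartet=2 acc=0xF1C bytes_emitted=3
After char 6 ('O'=14): chars_in_quartet=3 acc=0x3C70E bytes_emitted=3
After char 7 ('N'=13): chars_in_quartet=4 acc=0xF1C38D -> emit F1 C3 8D, reset; bytes_emitted=6
After char 8 ('3'=55): chars_in_quartet=1 acc=0x37 bytes_emitted=6
After char 9 ('J'=9): chars_in_quartet=2 acc=0xDC9 bytes_emitted=6
After char 10 ('K'=10): chars_in_quartet=3 acc=0x3724A bytes_emitted=6
After char 11 ('E'=4): chars_in_quartet=4 acc=0xDC9284 -> emit DC 92 84, reset; bytes_emitted=9

Answer: 6B FC F8 F1 C3 8D DC 92 84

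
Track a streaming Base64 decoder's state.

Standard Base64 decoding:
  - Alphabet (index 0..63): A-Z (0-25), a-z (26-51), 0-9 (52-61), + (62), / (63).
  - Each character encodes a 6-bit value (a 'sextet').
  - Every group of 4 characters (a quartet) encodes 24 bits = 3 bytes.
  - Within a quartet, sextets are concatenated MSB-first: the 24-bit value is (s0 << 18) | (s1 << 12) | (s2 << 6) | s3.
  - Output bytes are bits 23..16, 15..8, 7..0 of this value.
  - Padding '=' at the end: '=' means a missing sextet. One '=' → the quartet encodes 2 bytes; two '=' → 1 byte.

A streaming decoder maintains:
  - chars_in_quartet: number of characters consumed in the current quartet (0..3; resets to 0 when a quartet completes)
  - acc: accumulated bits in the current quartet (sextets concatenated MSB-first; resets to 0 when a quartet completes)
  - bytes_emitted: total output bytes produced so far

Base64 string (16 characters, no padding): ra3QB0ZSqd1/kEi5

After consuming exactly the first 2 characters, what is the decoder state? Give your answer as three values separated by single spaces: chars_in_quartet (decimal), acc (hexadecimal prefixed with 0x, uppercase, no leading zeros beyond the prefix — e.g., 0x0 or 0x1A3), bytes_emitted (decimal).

Answer: 2 0xADA 0

Derivation:
After char 0 ('r'=43): chars_in_quartet=1 acc=0x2B bytes_emitted=0
After char 1 ('a'=26): chars_in_quartet=2 acc=0xADA bytes_emitted=0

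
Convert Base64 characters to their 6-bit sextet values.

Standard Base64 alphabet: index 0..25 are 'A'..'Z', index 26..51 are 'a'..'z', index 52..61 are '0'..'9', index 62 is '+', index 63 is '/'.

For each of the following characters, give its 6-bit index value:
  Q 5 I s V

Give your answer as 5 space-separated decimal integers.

Answer: 16 57 8 44 21

Derivation:
'Q': A..Z range, ord('Q') − ord('A') = 16
'5': 0..9 range, 52 + ord('5') − ord('0') = 57
'I': A..Z range, ord('I') − ord('A') = 8
's': a..z range, 26 + ord('s') − ord('a') = 44
'V': A..Z range, ord('V') − ord('A') = 21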